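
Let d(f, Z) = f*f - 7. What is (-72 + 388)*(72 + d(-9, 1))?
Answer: 46136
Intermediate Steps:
d(f, Z) = -7 + f**2 (d(f, Z) = f**2 - 7 = -7 + f**2)
(-72 + 388)*(72 + d(-9, 1)) = (-72 + 388)*(72 + (-7 + (-9)**2)) = 316*(72 + (-7 + 81)) = 316*(72 + 74) = 316*146 = 46136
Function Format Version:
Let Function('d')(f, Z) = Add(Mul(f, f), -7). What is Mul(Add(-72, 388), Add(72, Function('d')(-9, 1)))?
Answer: 46136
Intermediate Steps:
Function('d')(f, Z) = Add(-7, Pow(f, 2)) (Function('d')(f, Z) = Add(Pow(f, 2), -7) = Add(-7, Pow(f, 2)))
Mul(Add(-72, 388), Add(72, Function('d')(-9, 1))) = Mul(Add(-72, 388), Add(72, Add(-7, Pow(-9, 2)))) = Mul(316, Add(72, Add(-7, 81))) = Mul(316, Add(72, 74)) = Mul(316, 146) = 46136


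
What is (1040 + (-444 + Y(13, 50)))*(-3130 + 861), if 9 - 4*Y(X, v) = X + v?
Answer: -2643385/2 ≈ -1.3217e+6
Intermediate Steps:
Y(X, v) = 9/4 - X/4 - v/4 (Y(X, v) = 9/4 - (X + v)/4 = 9/4 + (-X/4 - v/4) = 9/4 - X/4 - v/4)
(1040 + (-444 + Y(13, 50)))*(-3130 + 861) = (1040 + (-444 + (9/4 - 1/4*13 - 1/4*50)))*(-3130 + 861) = (1040 + (-444 + (9/4 - 13/4 - 25/2)))*(-2269) = (1040 + (-444 - 27/2))*(-2269) = (1040 - 915/2)*(-2269) = (1165/2)*(-2269) = -2643385/2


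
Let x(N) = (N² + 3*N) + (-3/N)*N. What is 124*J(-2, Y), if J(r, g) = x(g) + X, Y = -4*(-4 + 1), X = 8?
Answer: 22940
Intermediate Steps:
x(N) = -3 + N² + 3*N (x(N) = (N² + 3*N) - 3 = -3 + N² + 3*N)
Y = 12 (Y = -4*(-3) = 12)
J(r, g) = 5 + g² + 3*g (J(r, g) = (-3 + g² + 3*g) + 8 = 5 + g² + 3*g)
124*J(-2, Y) = 124*(5 + 12² + 3*12) = 124*(5 + 144 + 36) = 124*185 = 22940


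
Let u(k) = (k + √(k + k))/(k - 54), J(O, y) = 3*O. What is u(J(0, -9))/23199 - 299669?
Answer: -299669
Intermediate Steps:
u(k) = (k + √2*√k)/(-54 + k) (u(k) = (k + √(2*k))/(-54 + k) = (k + √2*√k)/(-54 + k))
u(J(0, -9))/23199 - 299669 = ((3*0 + √2*√(3*0))/(-54 + 3*0))/23199 - 299669 = ((0 + √2*√0)/(-54 + 0))*(1/23199) - 299669 = ((0 + √2*0)/(-54))*(1/23199) - 299669 = -(0 + 0)/54*(1/23199) - 299669 = -1/54*0*(1/23199) - 299669 = 0*(1/23199) - 299669 = 0 - 299669 = -299669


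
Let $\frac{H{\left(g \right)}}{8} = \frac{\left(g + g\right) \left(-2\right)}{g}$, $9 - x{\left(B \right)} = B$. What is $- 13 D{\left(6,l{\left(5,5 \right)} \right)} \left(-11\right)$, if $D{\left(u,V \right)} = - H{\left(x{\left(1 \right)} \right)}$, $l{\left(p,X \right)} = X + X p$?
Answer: $4576$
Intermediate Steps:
$x{\left(B \right)} = 9 - B$
$H{\left(g \right)} = -32$ ($H{\left(g \right)} = 8 \frac{\left(g + g\right) \left(-2\right)}{g} = 8 \frac{2 g \left(-2\right)}{g} = 8 \frac{\left(-4\right) g}{g} = 8 \left(-4\right) = -32$)
$D{\left(u,V \right)} = 32$ ($D{\left(u,V \right)} = \left(-1\right) \left(-32\right) = 32$)
$- 13 D{\left(6,l{\left(5,5 \right)} \right)} \left(-11\right) = \left(-13\right) 32 \left(-11\right) = \left(-416\right) \left(-11\right) = 4576$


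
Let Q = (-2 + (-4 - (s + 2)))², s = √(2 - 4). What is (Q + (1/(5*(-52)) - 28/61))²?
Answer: 823746733241/251539600 + 7807832*I*√2/3965 ≈ 3274.8 + 2784.9*I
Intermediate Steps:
s = I*√2 (s = √(-2) = I*√2 ≈ 1.4142*I)
Q = (-8 - I*√2)² (Q = (-2 + (-4 - (I*√2 + 2)))² = (-2 + (-4 - (2 + I*√2)))² = (-2 + (-4 + (-2 - I*√2)))² = (-2 + (-6 - I*√2))² = (-8 - I*√2)² ≈ 62.0 + 22.627*I)
(Q + (1/(5*(-52)) - 28/61))² = ((8 + I*√2)² + (1/(5*(-52)) - 28/61))² = ((8 + I*√2)² + ((⅕)*(-1/52) - 28*1/61))² = ((8 + I*√2)² + (-1/260 - 28/61))² = ((8 + I*√2)² - 7341/15860)² = (-7341/15860 + (8 + I*√2)²)²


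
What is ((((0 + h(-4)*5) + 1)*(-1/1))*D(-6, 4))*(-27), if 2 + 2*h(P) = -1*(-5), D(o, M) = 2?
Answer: 459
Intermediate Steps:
h(P) = 3/2 (h(P) = -1 + (-1*(-5))/2 = -1 + (½)*5 = -1 + 5/2 = 3/2)
((((0 + h(-4)*5) + 1)*(-1/1))*D(-6, 4))*(-27) = ((((0 + (3/2)*5) + 1)*(-1/1))*2)*(-27) = ((((0 + 15/2) + 1)*(-1*1))*2)*(-27) = (((15/2 + 1)*(-1))*2)*(-27) = (((17/2)*(-1))*2)*(-27) = -17/2*2*(-27) = -17*(-27) = 459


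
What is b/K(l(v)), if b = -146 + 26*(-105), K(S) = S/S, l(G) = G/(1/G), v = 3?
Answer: -2876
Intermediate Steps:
l(G) = G² (l(G) = G*G = G²)
K(S) = 1
b = -2876 (b = -146 - 2730 = -2876)
b/K(l(v)) = -2876/1 = -2876*1 = -2876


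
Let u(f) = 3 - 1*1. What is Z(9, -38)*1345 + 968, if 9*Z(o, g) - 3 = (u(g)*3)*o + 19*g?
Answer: -885713/9 ≈ -98413.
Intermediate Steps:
u(f) = 2 (u(f) = 3 - 1 = 2)
Z(o, g) = ⅓ + 2*o/3 + 19*g/9 (Z(o, g) = ⅓ + ((2*3)*o + 19*g)/9 = ⅓ + (6*o + 19*g)/9 = ⅓ + (2*o/3 + 19*g/9) = ⅓ + 2*o/3 + 19*g/9)
Z(9, -38)*1345 + 968 = (⅓ + (⅔)*9 + (19/9)*(-38))*1345 + 968 = (⅓ + 6 - 722/9)*1345 + 968 = -665/9*1345 + 968 = -894425/9 + 968 = -885713/9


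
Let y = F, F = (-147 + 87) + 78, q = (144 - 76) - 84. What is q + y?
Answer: 2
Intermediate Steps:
q = -16 (q = 68 - 84 = -16)
F = 18 (F = -60 + 78 = 18)
y = 18
q + y = -16 + 18 = 2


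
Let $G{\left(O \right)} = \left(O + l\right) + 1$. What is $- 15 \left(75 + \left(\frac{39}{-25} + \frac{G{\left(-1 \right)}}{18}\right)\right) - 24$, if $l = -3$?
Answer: $- \frac{11231}{10} \approx -1123.1$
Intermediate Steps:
$G{\left(O \right)} = -2 + O$ ($G{\left(O \right)} = \left(O - 3\right) + 1 = \left(-3 + O\right) + 1 = -2 + O$)
$- 15 \left(75 + \left(\frac{39}{-25} + \frac{G{\left(-1 \right)}}{18}\right)\right) - 24 = - 15 \left(75 + \left(\frac{39}{-25} + \frac{-2 - 1}{18}\right)\right) - 24 = - 15 \left(75 + \left(39 \left(- \frac{1}{25}\right) - \frac{1}{6}\right)\right) - 24 = - 15 \left(75 - \frac{259}{150}\right) - 24 = \left(-15\right) \frac{10991}{150} - 24 = - \frac{10991}{10} - 24 = - \frac{11231}{10}$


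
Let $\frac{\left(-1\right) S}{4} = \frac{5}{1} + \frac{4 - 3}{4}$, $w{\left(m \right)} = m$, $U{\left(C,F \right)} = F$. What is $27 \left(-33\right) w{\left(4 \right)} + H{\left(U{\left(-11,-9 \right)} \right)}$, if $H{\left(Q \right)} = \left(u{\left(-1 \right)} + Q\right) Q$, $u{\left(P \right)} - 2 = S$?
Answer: $-3312$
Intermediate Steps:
$S = -21$ ($S = - 4 \left(\frac{5}{1} + \frac{4 - 3}{4}\right) = - 4 \left(5 \cdot 1 + \left(4 - 3\right) \frac{1}{4}\right) = - 4 \left(5 + 1 \cdot \frac{1}{4}\right) = - 4 \left(5 + \frac{1}{4}\right) = \left(-4\right) \frac{21}{4} = -21$)
$u{\left(P \right)} = -19$ ($u{\left(P \right)} = 2 - 21 = -19$)
$H{\left(Q \right)} = Q \left(-19 + Q\right)$ ($H{\left(Q \right)} = \left(-19 + Q\right) Q = Q \left(-19 + Q\right)$)
$27 \left(-33\right) w{\left(4 \right)} + H{\left(U{\left(-11,-9 \right)} \right)} = 27 \left(-33\right) 4 - 9 \left(-19 - 9\right) = \left(-891\right) 4 - -252 = -3564 + 252 = -3312$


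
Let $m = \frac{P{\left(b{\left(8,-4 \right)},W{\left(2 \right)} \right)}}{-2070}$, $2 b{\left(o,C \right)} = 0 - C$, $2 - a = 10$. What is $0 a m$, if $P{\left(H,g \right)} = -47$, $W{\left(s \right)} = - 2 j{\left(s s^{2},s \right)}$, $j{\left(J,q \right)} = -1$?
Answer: $0$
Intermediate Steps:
$a = -8$ ($a = 2 - 10 = -8$)
$W{\left(s \right)} = 2$ ($W{\left(s \right)} = \left(-2\right) \left(-1\right) = 2$)
$b{\left(o,C \right)} = - \frac{C}{2}$ ($b{\left(o,C \right)} = \frac{0 - C}{2} = \frac{\left(-1\right) C}{2} = - \frac{C}{2}$)
$m = \frac{47}{2070}$ ($m = - \frac{47}{-2070} = \left(-47\right) \left(- \frac{1}{2070}\right) = \frac{47}{2070} \approx 0.022705$)
$0 a m = 0 \left(-8\right) \frac{47}{2070} = 0 \cdot \frac{47}{2070} = 0$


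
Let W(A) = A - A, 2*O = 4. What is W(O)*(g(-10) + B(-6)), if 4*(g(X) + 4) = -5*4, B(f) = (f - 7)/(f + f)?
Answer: 0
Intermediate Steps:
O = 2 (O = (½)*4 = 2)
B(f) = (-7 + f)/(2*f) (B(f) = (-7 + f)/((2*f)) = (-7 + f)*(1/(2*f)) = (-7 + f)/(2*f))
g(X) = -9 (g(X) = -4 + (-5*4)/4 = -4 + (¼)*(-20) = -4 - 5 = -9)
W(A) = 0
W(O)*(g(-10) + B(-6)) = 0*(-9 + (½)*(-7 - 6)/(-6)) = 0*(-9 + (½)*(-⅙)*(-13)) = 0*(-9 + 13/12) = 0*(-95/12) = 0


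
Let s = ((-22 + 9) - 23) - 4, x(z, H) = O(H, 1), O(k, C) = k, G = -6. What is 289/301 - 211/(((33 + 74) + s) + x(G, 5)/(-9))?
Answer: -398777/179998 ≈ -2.2155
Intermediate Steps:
x(z, H) = H
s = -40 (s = (-13 - 23) - 4 = -36 - 4 = -40)
289/301 - 211/(((33 + 74) + s) + x(G, 5)/(-9)) = 289/301 - 211/(((33 + 74) - 40) + 5/(-9)) = 289*(1/301) - 211/((107 - 40) + 5*(-1/9)) = 289/301 - 211/(67 - 5/9) = 289/301 - 211/598/9 = 289/301 - 211*9/598 = 289/301 - 1899/598 = -398777/179998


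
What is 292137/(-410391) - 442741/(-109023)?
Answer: 16649696620/4971339777 ≈ 3.3491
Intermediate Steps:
292137/(-410391) - 442741/(-109023) = 292137*(-1/410391) - 442741*(-1/109023) = -97379/136797 + 442741/109023 = 16649696620/4971339777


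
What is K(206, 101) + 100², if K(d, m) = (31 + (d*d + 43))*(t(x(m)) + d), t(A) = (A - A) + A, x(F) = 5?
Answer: 8979610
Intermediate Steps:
t(A) = A (t(A) = 0 + A = A)
K(d, m) = (5 + d)*(74 + d²) (K(d, m) = (31 + (d*d + 43))*(5 + d) = (31 + (d² + 43))*(5 + d) = (31 + (43 + d²))*(5 + d) = (74 + d²)*(5 + d) = (5 + d)*(74 + d²))
K(206, 101) + 100² = (370 + 206³ + 5*206² + 74*206) + 100² = (370 + 8741816 + 5*42436 + 15244) + 10000 = (370 + 8741816 + 212180 + 15244) + 10000 = 8969610 + 10000 = 8979610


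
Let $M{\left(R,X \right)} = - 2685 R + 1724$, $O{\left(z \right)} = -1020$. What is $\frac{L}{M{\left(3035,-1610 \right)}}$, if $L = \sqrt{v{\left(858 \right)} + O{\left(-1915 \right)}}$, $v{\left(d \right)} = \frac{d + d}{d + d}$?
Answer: $- \frac{i \sqrt{1019}}{8147251} \approx - 3.9181 \cdot 10^{-6} i$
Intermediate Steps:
$v{\left(d \right)} = 1$ ($v{\left(d \right)} = \frac{2 d}{2 d} = 2 d \frac{1}{2 d} = 1$)
$L = i \sqrt{1019}$ ($L = \sqrt{1 - 1020} = \sqrt{-1019} = i \sqrt{1019} \approx 31.922 i$)
$M{\left(R,X \right)} = 1724 - 2685 R$
$\frac{L}{M{\left(3035,-1610 \right)}} = \frac{i \sqrt{1019}}{1724 - 8148975} = \frac{i \sqrt{1019}}{-8147251} = i \sqrt{1019} \left(- \frac{1}{8147251}\right) = - \frac{i \sqrt{1019}}{8147251}$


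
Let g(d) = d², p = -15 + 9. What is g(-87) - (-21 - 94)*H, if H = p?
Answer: 6879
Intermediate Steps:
p = -6
H = -6
g(-87) - (-21 - 94)*H = (-87)² - (-21 - 94)*(-6) = 7569 - (-115)*(-6) = 7569 - 1*690 = 7569 - 690 = 6879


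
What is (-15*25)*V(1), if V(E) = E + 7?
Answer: -3000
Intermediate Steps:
V(E) = 7 + E
(-15*25)*V(1) = (-15*25)*(7 + 1) = -375*8 = -3000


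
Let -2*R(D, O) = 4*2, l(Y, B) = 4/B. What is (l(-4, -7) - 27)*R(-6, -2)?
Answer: 772/7 ≈ 110.29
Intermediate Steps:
R(D, O) = -4 (R(D, O) = -2*2 = -½*8 = -4)
(l(-4, -7) - 27)*R(-6, -2) = (4/(-7) - 27)*(-4) = (4*(-⅐) - 27)*(-4) = (-4/7 - 27)*(-4) = -193/7*(-4) = 772/7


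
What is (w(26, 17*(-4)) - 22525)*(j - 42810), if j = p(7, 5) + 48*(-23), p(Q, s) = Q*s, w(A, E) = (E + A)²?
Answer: 910971919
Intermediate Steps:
w(A, E) = (A + E)²
j = -1069 (j = 7*5 + 48*(-23) = 35 - 1104 = -1069)
(w(26, 17*(-4)) - 22525)*(j - 42810) = ((26 + 17*(-4))² - 22525)*(-1069 - 42810) = ((26 - 68)² - 22525)*(-43879) = ((-42)² - 22525)*(-43879) = (1764 - 22525)*(-43879) = -20761*(-43879) = 910971919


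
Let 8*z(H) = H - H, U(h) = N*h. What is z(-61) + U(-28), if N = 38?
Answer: -1064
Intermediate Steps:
U(h) = 38*h
z(H) = 0 (z(H) = (H - H)/8 = (⅛)*0 = 0)
z(-61) + U(-28) = 0 + 38*(-28) = 0 - 1064 = -1064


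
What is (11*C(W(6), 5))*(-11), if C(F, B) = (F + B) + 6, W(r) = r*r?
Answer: -5687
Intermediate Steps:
W(r) = r**2
C(F, B) = 6 + B + F (C(F, B) = (B + F) + 6 = 6 + B + F)
(11*C(W(6), 5))*(-11) = (11*(6 + 5 + 6**2))*(-11) = (11*(6 + 5 + 36))*(-11) = (11*47)*(-11) = 517*(-11) = -5687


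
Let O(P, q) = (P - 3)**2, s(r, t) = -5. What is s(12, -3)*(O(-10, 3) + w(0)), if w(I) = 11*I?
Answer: -845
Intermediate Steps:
O(P, q) = (-3 + P)**2
s(12, -3)*(O(-10, 3) + w(0)) = -5*((-3 - 10)**2 + 11*0) = -5*((-13)**2 + 0) = -5*(169 + 0) = -5*169 = -845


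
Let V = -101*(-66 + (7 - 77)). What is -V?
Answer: -13736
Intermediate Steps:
V = 13736 (V = -101*(-66 - 70) = -101*(-136) = 13736)
-V = -1*13736 = -13736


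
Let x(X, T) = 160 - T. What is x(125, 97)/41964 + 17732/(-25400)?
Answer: -30937727/44411900 ≈ -0.69661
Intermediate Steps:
x(125, 97)/41964 + 17732/(-25400) = (160 - 1*97)/41964 + 17732/(-25400) = (160 - 97)*(1/41964) + 17732*(-1/25400) = 63*(1/41964) - 4433/6350 = 21/13988 - 4433/6350 = -30937727/44411900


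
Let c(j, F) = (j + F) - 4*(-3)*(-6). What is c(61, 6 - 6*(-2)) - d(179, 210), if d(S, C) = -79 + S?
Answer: -93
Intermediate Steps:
c(j, F) = -72 + F + j (c(j, F) = (F + j) + 12*(-6) = (F + j) - 72 = -72 + F + j)
c(61, 6 - 6*(-2)) - d(179, 210) = (-72 + (6 - 6*(-2)) + 61) - (-79 + 179) = (-72 + (6 + 12) + 61) - 1*100 = (-72 + 18 + 61) - 100 = 7 - 100 = -93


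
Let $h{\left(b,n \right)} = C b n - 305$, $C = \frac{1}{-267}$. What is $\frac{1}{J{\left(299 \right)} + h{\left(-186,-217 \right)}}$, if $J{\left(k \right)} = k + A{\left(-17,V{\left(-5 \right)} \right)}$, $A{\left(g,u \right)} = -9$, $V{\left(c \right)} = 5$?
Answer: $- \frac{89}{14789} \approx -0.006018$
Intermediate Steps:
$C = - \frac{1}{267} \approx -0.0037453$
$h{\left(b,n \right)} = -305 - \frac{b n}{267}$ ($h{\left(b,n \right)} = - \frac{b}{267} n - 305 = - \frac{b n}{267} - 305 = -305 - \frac{b n}{267}$)
$J{\left(k \right)} = -9 + k$ ($J{\left(k \right)} = k - 9 = -9 + k$)
$\frac{1}{J{\left(299 \right)} + h{\left(-186,-217 \right)}} = \frac{1}{\left(-9 + 299\right) - \left(305 - - \frac{13454}{89}\right)} = \frac{1}{290 - \frac{40599}{89}} = \frac{1}{- \frac{14789}{89}} = - \frac{89}{14789}$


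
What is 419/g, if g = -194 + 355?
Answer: 419/161 ≈ 2.6025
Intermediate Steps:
g = 161
419/g = 419/161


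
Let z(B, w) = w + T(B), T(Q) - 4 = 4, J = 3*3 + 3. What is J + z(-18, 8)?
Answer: 28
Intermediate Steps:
J = 12 (J = 9 + 3 = 12)
T(Q) = 8 (T(Q) = 4 + 4 = 8)
z(B, w) = 8 + w (z(B, w) = w + 8 = 8 + w)
J + z(-18, 8) = 12 + (8 + 8) = 12 + 16 = 28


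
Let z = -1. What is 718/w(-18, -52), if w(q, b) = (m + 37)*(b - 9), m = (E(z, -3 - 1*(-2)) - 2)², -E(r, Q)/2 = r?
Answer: -718/2257 ≈ -0.31812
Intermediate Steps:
E(r, Q) = -2*r
m = 0 (m = (-2*(-1) - 2)² = (2 - 2)² = 0² = 0)
w(q, b) = -333 + 37*b (w(q, b) = (0 + 37)*(b - 9) = 37*(-9 + b) = -333 + 37*b)
718/w(-18, -52) = 718/(-333 + 37*(-52)) = 718/(-333 - 1924) = 718/(-2257) = 718*(-1/2257) = -718/2257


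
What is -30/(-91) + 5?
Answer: 485/91 ≈ 5.3297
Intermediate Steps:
-30/(-91) + 5 = -1/91*(-30) + 5 = 30/91 + 5 = 485/91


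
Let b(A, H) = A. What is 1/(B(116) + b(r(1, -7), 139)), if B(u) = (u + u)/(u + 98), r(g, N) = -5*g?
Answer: -107/419 ≈ -0.25537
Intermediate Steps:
B(u) = 2*u/(98 + u) (B(u) = (2*u)/(98 + u) = 2*u/(98 + u))
1/(B(116) + b(r(1, -7), 139)) = 1/(2*116/(98 + 116) - 5*1) = 1/(2*116/214 - 5) = 1/(2*116*(1/214) - 5) = 1/(116/107 - 5) = 1/(-419/107) = -107/419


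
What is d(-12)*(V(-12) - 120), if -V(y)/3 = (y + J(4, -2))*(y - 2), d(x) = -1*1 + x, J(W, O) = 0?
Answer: 8112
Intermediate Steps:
d(x) = -1 + x
V(y) = -3*y*(-2 + y) (V(y) = -3*(y + 0)*(y - 2) = -3*y*(-2 + y))
d(-12)*(V(-12) - 120) = (-1 - 12)*(3*(-12)*(2 - 1*(-12)) - 120) = -13*(3*(-12)*(2 + 12) - 120) = -13*(3*(-12)*14 - 120) = -13*(-504 - 120) = -13*(-624) = 8112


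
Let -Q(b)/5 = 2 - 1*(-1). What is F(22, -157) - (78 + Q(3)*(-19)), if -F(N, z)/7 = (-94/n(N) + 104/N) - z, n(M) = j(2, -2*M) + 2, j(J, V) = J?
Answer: -29273/22 ≈ -1330.6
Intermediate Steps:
Q(b) = -15 (Q(b) = -5*(2 - 1*(-1)) = -5*(2 + 1) = -5*3 = -15)
n(M) = 4 (n(M) = 2 + 2 = 4)
F(N, z) = 329/2 - 728/N + 7*z (F(N, z) = -7*((-94/4 + 104/N) - z) = -7*((-94*¼ + 104/N) - z) = -7*((-47/2 + 104/N) - z) = -7*(-47/2 - z + 104/N) = 329/2 - 728/N + 7*z)
F(22, -157) - (78 + Q(3)*(-19)) = (329/2 - 728/22 + 7*(-157)) - (78 - 15*(-19)) = (329/2 - 728*1/22 - 1099) - (78 + 285) = (329/2 - 364/11 - 1099) - 1*363 = -21287/22 - 363 = -29273/22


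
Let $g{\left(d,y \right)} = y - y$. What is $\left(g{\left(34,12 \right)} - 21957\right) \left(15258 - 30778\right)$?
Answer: $340772640$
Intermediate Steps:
$g{\left(d,y \right)} = 0$
$\left(g{\left(34,12 \right)} - 21957\right) \left(15258 - 30778\right) = \left(0 - 21957\right) \left(15258 - 30778\right) = \left(-21957\right) \left(-15520\right) = 340772640$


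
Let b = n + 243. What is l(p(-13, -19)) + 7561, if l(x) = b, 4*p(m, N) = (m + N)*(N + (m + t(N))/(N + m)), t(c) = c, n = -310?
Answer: 7494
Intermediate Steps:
p(m, N) = (1 + N)*(N + m)/4 (p(m, N) = ((m + N)*(N + (m + N)/(N + m)))/4 = ((N + m)*(N + (N + m)/(N + m)))/4 = ((N + m)*(N + 1))/4 = ((N + m)*(1 + N))/4 = ((1 + N)*(N + m))/4 = (1 + N)*(N + m)/4)
b = -67 (b = -310 + 243 = -67)
l(x) = -67
l(p(-13, -19)) + 7561 = -67 + 7561 = 7494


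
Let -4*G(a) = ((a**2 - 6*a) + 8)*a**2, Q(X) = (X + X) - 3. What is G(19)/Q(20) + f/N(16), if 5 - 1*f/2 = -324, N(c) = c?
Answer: -171937/296 ≈ -580.87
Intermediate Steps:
Q(X) = -3 + 2*X (Q(X) = 2*X - 3 = -3 + 2*X)
f = 658 (f = 10 - 2*(-324) = 10 + 648 = 658)
G(a) = -a**2*(8 + a**2 - 6*a)/4 (G(a) = -((a**2 - 6*a) + 8)*a**2/4 = -(8 + a**2 - 6*a)*a**2/4 = -a**2*(8 + a**2 - 6*a)/4)
G(19)/Q(20) + f/N(16) = ((1/4)*19**2*(-8 - 1*19**2 + 6*19))/(-3 + 2*20) + 658/16 = ((1/4)*361*(-8 - 1*361 + 114))/(-3 + 40) + 658*(1/16) = ((1/4)*361*(-8 - 361 + 114))/37 + 329/8 = ((1/4)*361*(-255))*(1/37) + 329/8 = -92055/4*1/37 + 329/8 = -92055/148 + 329/8 = -171937/296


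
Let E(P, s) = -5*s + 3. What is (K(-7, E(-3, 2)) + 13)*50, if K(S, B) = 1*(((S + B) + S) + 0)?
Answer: -400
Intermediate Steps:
E(P, s) = 3 - 5*s
K(S, B) = B + 2*S (K(S, B) = 1*(((B + S) + S) + 0) = 1*((B + 2*S) + 0) = 1*(B + 2*S) = B + 2*S)
(K(-7, E(-3, 2)) + 13)*50 = (((3 - 5*2) + 2*(-7)) + 13)*50 = (((3 - 10) - 14) + 13)*50 = ((-7 - 14) + 13)*50 = (-21 + 13)*50 = -8*50 = -400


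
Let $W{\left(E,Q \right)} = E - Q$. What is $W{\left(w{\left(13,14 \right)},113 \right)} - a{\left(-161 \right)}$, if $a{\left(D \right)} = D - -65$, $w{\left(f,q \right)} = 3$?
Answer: $-14$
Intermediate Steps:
$a{\left(D \right)} = 65 + D$ ($a{\left(D \right)} = D + 65 = 65 + D$)
$W{\left(w{\left(13,14 \right)},113 \right)} - a{\left(-161 \right)} = \left(3 - 113\right) - \left(65 - 161\right) = \left(3 - 113\right) - -96 = -110 + 96 = -14$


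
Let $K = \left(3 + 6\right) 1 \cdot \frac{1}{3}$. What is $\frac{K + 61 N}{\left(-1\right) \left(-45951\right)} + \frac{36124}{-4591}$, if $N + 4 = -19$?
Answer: $- \frac{1666361324}{210961041} \approx -7.8989$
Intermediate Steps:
$N = -23$ ($N = -4 - 19 = -23$)
$K = 3$ ($K = 9 \cdot 1 \cdot \frac{1}{3} = 9 \cdot \frac{1}{3} = 3$)
$\frac{K + 61 N}{\left(-1\right) \left(-45951\right)} + \frac{36124}{-4591} = \frac{3 + 61 \left(-23\right)}{\left(-1\right) \left(-45951\right)} + \frac{36124}{-4591} = \frac{3 - 1403}{45951} + 36124 \left(- \frac{1}{4591}\right) = \left(-1400\right) \frac{1}{45951} - \frac{36124}{4591} = - \frac{1400}{45951} - \frac{36124}{4591} = - \frac{1666361324}{210961041}$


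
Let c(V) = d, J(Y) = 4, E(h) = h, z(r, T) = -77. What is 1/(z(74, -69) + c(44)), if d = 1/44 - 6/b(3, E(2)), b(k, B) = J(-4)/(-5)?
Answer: -44/3057 ≈ -0.014393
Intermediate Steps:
b(k, B) = -⅘ (b(k, B) = 4/(-5) = 4*(-⅕) = -⅘)
d = 331/44 (d = 1/44 - 6/(-⅘) = 1*(1/44) - 6*(-5/4) = 1/44 + 15/2 = 331/44 ≈ 7.5227)
c(V) = 331/44
1/(z(74, -69) + c(44)) = 1/(-77 + 331/44) = 1/(-3057/44) = -44/3057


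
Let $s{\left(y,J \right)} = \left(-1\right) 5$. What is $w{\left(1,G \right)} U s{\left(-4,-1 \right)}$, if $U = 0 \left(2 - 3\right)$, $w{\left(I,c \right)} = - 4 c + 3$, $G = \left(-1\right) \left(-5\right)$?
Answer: $0$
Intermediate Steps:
$G = 5$
$s{\left(y,J \right)} = -5$
$w{\left(I,c \right)} = 3 - 4 c$
$U = 0$ ($U = 0 \left(-1\right) = 0$)
$w{\left(1,G \right)} U s{\left(-4,-1 \right)} = \left(3 - 20\right) 0 \left(-5\right) = \left(-17\right) 0 \left(-5\right) = 0 \left(-5\right) = 0$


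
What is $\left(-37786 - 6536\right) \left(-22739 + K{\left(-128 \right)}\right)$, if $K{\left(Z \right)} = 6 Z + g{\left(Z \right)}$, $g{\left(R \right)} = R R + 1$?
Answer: $315661284$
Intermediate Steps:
$g{\left(R \right)} = 1 + R^{2}$ ($g{\left(R \right)} = R^{2} + 1 = 1 + R^{2}$)
$K{\left(Z \right)} = 1 + Z^{2} + 6 Z$ ($K{\left(Z \right)} = 6 Z + \left(1 + Z^{2}\right) = 1 + Z^{2} + 6 Z$)
$\left(-37786 - 6536\right) \left(-22739 + K{\left(-128 \right)}\right) = \left(-37786 - 6536\right) \left(-22739 + \left(1 + \left(-128\right)^{2} + 6 \left(-128\right)\right)\right) = - 44322 \left(-22739 + \left(1 + 16384 - 768\right)\right) = - 44322 \left(-22739 + 15617\right) = \left(-44322\right) \left(-7122\right) = 315661284$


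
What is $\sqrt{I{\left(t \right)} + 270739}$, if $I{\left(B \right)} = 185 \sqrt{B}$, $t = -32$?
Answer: $\sqrt{270739 + 740 i \sqrt{2}} \approx 520.33 + 1.006 i$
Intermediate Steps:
$\sqrt{I{\left(t \right)} + 270739} = \sqrt{185 \sqrt{-32} + 270739} = \sqrt{185 \cdot 4 i \sqrt{2} + 270739} = \sqrt{740 i \sqrt{2} + 270739} = \sqrt{270739 + 740 i \sqrt{2}}$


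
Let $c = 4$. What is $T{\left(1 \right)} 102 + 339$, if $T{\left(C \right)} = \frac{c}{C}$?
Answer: $747$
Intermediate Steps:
$T{\left(C \right)} = \frac{4}{C}$
$T{\left(1 \right)} 102 + 339 = \frac{4}{1} \cdot 102 + 339 = 4 \cdot 1 \cdot 102 + 339 = 4 \cdot 102 + 339 = 408 + 339 = 747$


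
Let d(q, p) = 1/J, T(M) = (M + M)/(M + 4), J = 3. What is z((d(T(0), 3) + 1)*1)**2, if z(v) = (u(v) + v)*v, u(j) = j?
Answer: 1024/81 ≈ 12.642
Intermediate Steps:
T(M) = 2*M/(4 + M) (T(M) = (2*M)/(4 + M) = 2*M/(4 + M))
d(q, p) = 1/3
z(v) = 2*v**2 (z(v) = (v + v)*v = (2*v)*v = 2*v**2)
z((d(T(0), 3) + 1)*1)**2 = (2*((1/3 + 1)*1)**2)**2 = (2*((4/3)*1)**2)**2 = (2*(4/3)**2)**2 = (2*(16/9))**2 = (32/9)**2 = 1024/81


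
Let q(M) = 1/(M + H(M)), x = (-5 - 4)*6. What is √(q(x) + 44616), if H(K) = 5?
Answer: √2186183/7 ≈ 211.22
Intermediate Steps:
x = -54 (x = -9*6 = -54)
q(M) = 1/(5 + M) (q(M) = 1/(M + 5) = 1/(5 + M))
√(q(x) + 44616) = √(1/(5 - 54) + 44616) = √(1/(-49) + 44616) = √(-1/49 + 44616) = √(2186183/49) = √2186183/7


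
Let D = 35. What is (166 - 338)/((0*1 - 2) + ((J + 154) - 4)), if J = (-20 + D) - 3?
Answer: -43/40 ≈ -1.0750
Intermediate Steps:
J = 12 (J = (-20 + 35) - 3 = 15 - 3 = 12)
(166 - 338)/((0*1 - 2) + ((J + 154) - 4)) = (166 - 338)/((0*1 - 2) + ((12 + 154) - 4)) = -172/((0 - 2) + (166 - 4)) = -172/(-2 + 162) = -172/160 = -172*1/160 = -43/40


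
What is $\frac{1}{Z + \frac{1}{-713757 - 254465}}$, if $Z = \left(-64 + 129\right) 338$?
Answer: $\frac{968222}{21271837339} \approx 4.5517 \cdot 10^{-5}$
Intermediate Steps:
$Z = 21970$ ($Z = 65 \cdot 338 = 21970$)
$\frac{1}{Z + \frac{1}{-713757 - 254465}} = \frac{1}{21970 + \frac{1}{-713757 - 254465}} = \frac{1}{21970 + \frac{1}{-968222}} = \frac{1}{21970 - \frac{1}{968222}} = \frac{1}{\frac{21271837339}{968222}} = \frac{968222}{21271837339}$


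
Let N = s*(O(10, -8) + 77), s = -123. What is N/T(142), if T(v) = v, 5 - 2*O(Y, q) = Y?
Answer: -18327/284 ≈ -64.532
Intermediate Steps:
O(Y, q) = 5/2 - Y/2
N = -18327/2 (N = -123*((5/2 - 1/2*10) + 77) = -123*((5/2 - 5) + 77) = -123*(-5/2 + 77) = -123*149/2 = -18327/2 ≈ -9163.5)
N/T(142) = -18327/2/142 = -18327/2*1/142 = -18327/284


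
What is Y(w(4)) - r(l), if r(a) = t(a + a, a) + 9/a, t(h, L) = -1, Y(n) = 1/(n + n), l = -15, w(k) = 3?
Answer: 53/30 ≈ 1.7667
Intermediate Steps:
Y(n) = 1/(2*n)
r(a) = -1 + 9/a
Y(w(4)) - r(l) = (½)/3 - (9 - 1*(-15))/(-15) = (½)*(⅓) - (-1)*(9 + 15)/15 = ⅙ - (-1)*24/15 = ⅙ - 1*(-8/5) = ⅙ + 8/5 = 53/30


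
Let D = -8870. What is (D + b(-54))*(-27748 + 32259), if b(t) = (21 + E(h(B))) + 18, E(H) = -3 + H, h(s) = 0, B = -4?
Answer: -39850174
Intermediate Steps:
b(t) = 36 (b(t) = (21 + (-3 + 0)) + 18 = (21 - 3) + 18 = 18 + 18 = 36)
(D + b(-54))*(-27748 + 32259) = (-8870 + 36)*(-27748 + 32259) = -8834*4511 = -39850174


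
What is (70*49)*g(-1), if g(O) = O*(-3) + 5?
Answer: 27440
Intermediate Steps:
g(O) = 5 - 3*O (g(O) = -3*O + 5 = 5 - 3*O)
(70*49)*g(-1) = (70*49)*(5 - 3*(-1)) = 3430*(5 + 3) = 3430*8 = 27440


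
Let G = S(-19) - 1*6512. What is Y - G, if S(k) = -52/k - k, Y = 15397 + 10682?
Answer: 618816/19 ≈ 32569.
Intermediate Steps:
Y = 26079
S(k) = -k - 52/k
G = -123315/19 (G = (-1*(-19) - 52/(-19)) - 1*6512 = (19 - 52*(-1/19)) - 6512 = (19 + 52/19) - 6512 = 413/19 - 6512 = -123315/19 ≈ -6490.3)
Y - G = 26079 - 1*(-123315/19) = 26079 + 123315/19 = 618816/19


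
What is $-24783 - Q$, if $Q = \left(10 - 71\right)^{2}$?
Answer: $-28504$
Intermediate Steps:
$Q = 3721$ ($Q = \left(-61\right)^{2} = 3721$)
$-24783 - Q = -24783 - 3721 = -28504$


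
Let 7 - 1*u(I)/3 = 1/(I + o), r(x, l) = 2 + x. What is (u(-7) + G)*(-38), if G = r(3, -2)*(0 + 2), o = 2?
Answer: -6004/5 ≈ -1200.8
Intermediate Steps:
u(I) = 21 - 3/(2 + I) (u(I) = 21 - 3/(I + 2) = 21 - 3/(2 + I))
G = 10 (G = (2 + 3)*(0 + 2) = 5*2 = 10)
(u(-7) + G)*(-38) = (3*(13 + 7*(-7))/(2 - 7) + 10)*(-38) = (3*(13 - 49)/(-5) + 10)*(-38) = (3*(-⅕)*(-36) + 10)*(-38) = (108/5 + 10)*(-38) = (158/5)*(-38) = -6004/5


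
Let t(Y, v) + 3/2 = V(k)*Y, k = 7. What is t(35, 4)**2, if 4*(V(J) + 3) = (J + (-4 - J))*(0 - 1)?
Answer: 20449/4 ≈ 5112.3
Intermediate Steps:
V(J) = -2 (V(J) = -3 + ((J + (-4 - J))*(0 - 1))/4 = -3 + (-4*(-1))/4 = -3 + (1/4)*4 = -3 + 1 = -2)
t(Y, v) = -3/2 - 2*Y
t(35, 4)**2 = (-3/2 - 2*35)**2 = (-3/2 - 70)**2 = (-143/2)**2 = 20449/4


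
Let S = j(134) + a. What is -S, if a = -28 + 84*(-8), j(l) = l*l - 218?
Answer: -17038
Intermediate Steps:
j(l) = -218 + l² (j(l) = l² - 218 = -218 + l²)
a = -700 (a = -28 - 672 = -700)
S = 17038 (S = (-218 + 134²) - 700 = (-218 + 17956) - 700 = 17738 - 700 = 17038)
-S = -1*17038 = -17038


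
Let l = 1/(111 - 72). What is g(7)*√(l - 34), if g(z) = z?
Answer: 35*I*√2067/39 ≈ 40.801*I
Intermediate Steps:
l = 1/39 ≈ 0.025641
g(7)*√(l - 34) = 7*√(1/39 - 34) = 7*√(-1325/39) = 7*(5*I*√2067/39) = 35*I*√2067/39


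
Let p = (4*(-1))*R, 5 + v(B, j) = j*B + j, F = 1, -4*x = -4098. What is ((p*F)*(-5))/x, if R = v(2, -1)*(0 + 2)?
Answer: -640/2049 ≈ -0.31235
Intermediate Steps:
x = 2049/2 (x = -1/4*(-4098) = 2049/2 ≈ 1024.5)
v(B, j) = -5 + j + B*j (v(B, j) = -5 + (j*B + j) = -5 + (B*j + j) = -5 + (j + B*j) = -5 + j + B*j)
R = -16 (R = (-5 - 1 + 2*(-1))*(0 + 2) = (-5 - 1 - 2)*2 = -8*2 = -16)
p = 64 (p = (4*(-1))*(-16) = -4*(-16) = 64)
((p*F)*(-5))/x = ((64*1)*(-5))/(2049/2) = (64*(-5))*(2/2049) = -320*2/2049 = -640/2049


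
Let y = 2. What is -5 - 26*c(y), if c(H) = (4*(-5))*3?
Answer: 1555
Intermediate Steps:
c(H) = -60 (c(H) = -20*3 = -60)
-5 - 26*c(y) = -5 - 26*(-60) = -5 + 1560 = 1555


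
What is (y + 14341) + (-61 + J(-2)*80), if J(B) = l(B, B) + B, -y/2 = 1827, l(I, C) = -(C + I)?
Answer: 10786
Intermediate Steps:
l(I, C) = -C - I
y = -3654 (y = -2*1827 = -3654)
J(B) = -B (J(B) = (-B - B) + B = -2*B + B = -B)
(y + 14341) + (-61 + J(-2)*80) = (-3654 + 14341) + (-61 - 1*(-2)*80) = 10687 + (-61 + 2*80) = 10687 + (-61 + 160) = 10687 + 99 = 10786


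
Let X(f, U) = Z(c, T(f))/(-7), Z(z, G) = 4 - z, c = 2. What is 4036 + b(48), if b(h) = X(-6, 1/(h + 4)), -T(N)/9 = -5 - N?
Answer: 28250/7 ≈ 4035.7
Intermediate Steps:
T(N) = 45 + 9*N (T(N) = -9*(-5 - N) = 45 + 9*N)
X(f, U) = -2/7 (X(f, U) = (4 - 1*2)/(-7) = (4 - 2)*(-⅐) = 2*(-⅐) = -2/7)
b(h) = -2/7
4036 + b(48) = 4036 - 2/7 = 28250/7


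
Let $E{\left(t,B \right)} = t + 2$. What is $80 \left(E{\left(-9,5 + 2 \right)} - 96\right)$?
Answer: $-8240$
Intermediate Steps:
$E{\left(t,B \right)} = 2 + t$
$80 \left(E{\left(-9,5 + 2 \right)} - 96\right) = 80 \left(\left(2 - 9\right) - 96\right) = 80 \left(-7 - 96\right) = 80 \left(-103\right) = -8240$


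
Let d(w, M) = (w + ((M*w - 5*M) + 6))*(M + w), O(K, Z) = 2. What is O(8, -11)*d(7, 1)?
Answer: 240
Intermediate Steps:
d(w, M) = (M + w)*(6 + w - 5*M + M*w) (d(w, M) = (w + ((-5*M + M*w) + 6))*(M + w) = (w + (6 - 5*M + M*w))*(M + w) = (6 + w - 5*M + M*w)*(M + w) = (M + w)*(6 + w - 5*M + M*w))
O(8, -11)*d(7, 1) = 2*(7² - 5*1² + 6*1 + 6*7 + 1*7² + 7*1² - 4*1*7) = 2*(49 - 5*1 + 6 + 42 + 1*49 + 7*1 - 28) = 2*(49 - 5 + 6 + 42 + 49 + 7 - 28) = 2*120 = 240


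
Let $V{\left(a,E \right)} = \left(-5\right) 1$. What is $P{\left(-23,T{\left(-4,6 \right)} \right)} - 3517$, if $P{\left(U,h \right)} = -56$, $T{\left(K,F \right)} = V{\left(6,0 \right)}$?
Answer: $-3573$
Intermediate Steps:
$V{\left(a,E \right)} = -5$
$T{\left(K,F \right)} = -5$
$P{\left(-23,T{\left(-4,6 \right)} \right)} - 3517 = -56 - 3517 = -3573$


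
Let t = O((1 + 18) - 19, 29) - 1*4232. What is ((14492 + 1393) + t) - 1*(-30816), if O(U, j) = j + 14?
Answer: 42512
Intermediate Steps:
O(U, j) = 14 + j
t = -4189 (t = (14 + 29) - 1*4232 = 43 - 4232 = -4189)
((14492 + 1393) + t) - 1*(-30816) = ((14492 + 1393) - 4189) - 1*(-30816) = (15885 - 4189) + 30816 = 11696 + 30816 = 42512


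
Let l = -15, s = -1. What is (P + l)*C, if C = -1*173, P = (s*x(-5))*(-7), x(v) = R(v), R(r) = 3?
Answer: -1038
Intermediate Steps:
x(v) = 3
P = 21 (P = -1*3*(-7) = -3*(-7) = 21)
C = -173
(P + l)*C = (21 - 15)*(-173) = 6*(-173) = -1038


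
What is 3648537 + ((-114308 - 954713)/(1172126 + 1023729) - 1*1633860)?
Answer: 4423937494814/2195855 ≈ 2.0147e+6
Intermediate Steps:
3648537 + ((-114308 - 954713)/(1172126 + 1023729) - 1*1633860) = 3648537 + (-1069021/2195855 - 1633860) = 3648537 - 3587720719321/2195855 = 4423937494814/2195855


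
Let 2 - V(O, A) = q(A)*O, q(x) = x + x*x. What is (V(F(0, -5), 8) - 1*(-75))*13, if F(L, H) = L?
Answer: 1001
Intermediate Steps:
q(x) = x + x²
V(O, A) = 2 - A*O*(1 + A) (V(O, A) = 2 - A*(1 + A)*O = 2 - A*O*(1 + A))
(V(F(0, -5), 8) - 1*(-75))*13 = ((2 - 1*8*0*(1 + 8)) - 1*(-75))*13 = ((2 - 1*8*0*9) + 75)*13 = ((2 + 0) + 75)*13 = (2 + 75)*13 = 77*13 = 1001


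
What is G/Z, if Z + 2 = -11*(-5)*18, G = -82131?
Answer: -82131/988 ≈ -83.129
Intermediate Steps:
Z = 988 (Z = -2 - 11*(-5)*18 = -2 + 55*18 = -2 + 990 = 988)
G/Z = -82131/988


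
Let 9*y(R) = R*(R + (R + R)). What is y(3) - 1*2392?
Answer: -2389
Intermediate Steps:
y(R) = R²/3 (y(R) = (R*(R + (R + R)))/9 = (R*(R + 2*R))/9 = (R*(3*R))/9 = (3*R²)/9 = R²/3)
y(3) - 1*2392 = (⅓)*3² - 1*2392 = (⅓)*9 - 2392 = 3 - 2392 = -2389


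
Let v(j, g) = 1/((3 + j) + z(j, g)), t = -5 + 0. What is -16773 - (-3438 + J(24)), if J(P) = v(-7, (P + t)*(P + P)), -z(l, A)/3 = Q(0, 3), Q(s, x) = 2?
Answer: -133349/10 ≈ -13335.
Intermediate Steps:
t = -5
z(l, A) = -6 (z(l, A) = -3*2 = -6)
v(j, g) = 1/(-3 + j) (v(j, g) = 1/((3 + j) - 6) = 1/(-3 + j))
J(P) = -⅒ (J(P) = 1/(-3 - 7) = 1/(-10) = -⅒)
-16773 - (-3438 + J(24)) = -16773 - (-3438 - ⅒) = -16773 - 1*(-34381/10) = -16773 + 34381/10 = -133349/10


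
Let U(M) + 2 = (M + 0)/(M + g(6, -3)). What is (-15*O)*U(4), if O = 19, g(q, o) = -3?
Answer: -570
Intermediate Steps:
U(M) = -2 + M/(-3 + M) (U(M) = -2 + (M + 0)/(M - 3) = -2 + M/(-3 + M))
(-15*O)*U(4) = (-15*19)*((6 - 1*4)/(-3 + 4)) = -285*(6 - 4)/1 = -285*2 = -570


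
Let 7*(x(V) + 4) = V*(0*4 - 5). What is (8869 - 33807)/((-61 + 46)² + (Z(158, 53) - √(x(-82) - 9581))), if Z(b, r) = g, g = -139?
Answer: -15012676/118457 - 24938*I*√466795/118457 ≈ -126.74 - 143.83*I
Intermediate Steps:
Z(b, r) = -139
x(V) = -4 - 5*V/7 (x(V) = -4 + (V*(0*4 - 5))/7 = -4 + (V*(0 - 5))/7 = -4 + (V*(-5))/7 = -4 + (-5*V)/7 = -4 - 5*V/7)
(8869 - 33807)/((-61 + 46)² + (Z(158, 53) - √(x(-82) - 9581))) = (8869 - 33807)/((-61 + 46)² + (-139 - √((-4 - 5/7*(-82)) - 9581))) = -24938/((-15)² + (-139 - √((-4 + 410/7) - 9581))) = -24938/(225 + (-139 - √(382/7 - 9581))) = -24938/(225 + (-139 - √(-66685/7))) = -24938/(225 + (-139 - I*√466795/7)) = -24938/(86 - I*√466795/7)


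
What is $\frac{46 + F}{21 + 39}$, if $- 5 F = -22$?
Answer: $\frac{21}{25} \approx 0.84$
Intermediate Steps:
$F = \frac{22}{5}$ ($F = \left(- \frac{1}{5}\right) \left(-22\right) = \frac{22}{5} \approx 4.4$)
$\frac{46 + F}{21 + 39} = \frac{46 + \frac{22}{5}}{21 + 39} = \frac{252}{5 \cdot 60} = \frac{252}{5} \cdot \frac{1}{60} = \frac{21}{25}$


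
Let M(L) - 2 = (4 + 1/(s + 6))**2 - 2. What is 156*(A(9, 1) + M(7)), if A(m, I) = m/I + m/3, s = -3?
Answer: 14404/3 ≈ 4801.3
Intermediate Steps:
A(m, I) = m/3 + m/I (A(m, I) = m/I + m*(1/3) = m/I + m/3 = m/3 + m/I)
M(L) = 169/9 (M(L) = 2 + ((4 + 1/(-3 + 6))**2 - 2) = 2 + ((4 + 1/3)**2 - 2) = 2 + ((13/3)**2 - 2) = 2 + (169/9 - 2) = 2 + 151/9 = 169/9)
156*(A(9, 1) + M(7)) = 156*(((1/3)*9 + 9/1) + 169/9) = 156*((3 + 9*1) + 169/9) = 156*((3 + 9) + 169/9) = 156*(12 + 169/9) = 156*(277/9) = 14404/3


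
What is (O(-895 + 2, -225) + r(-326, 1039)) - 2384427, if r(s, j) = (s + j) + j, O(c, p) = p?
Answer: -2382900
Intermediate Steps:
r(s, j) = s + 2*j (r(s, j) = (j + s) + j = s + 2*j)
(O(-895 + 2, -225) + r(-326, 1039)) - 2384427 = (-225 + (-326 + 2*1039)) - 2384427 = (-225 + (-326 + 2078)) - 2384427 = (-225 + 1752) - 2384427 = 1527 - 2384427 = -2382900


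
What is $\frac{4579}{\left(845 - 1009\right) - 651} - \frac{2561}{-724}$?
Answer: $- \frac{1227981}{590060} \approx -2.0811$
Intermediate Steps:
$\frac{4579}{\left(845 - 1009\right) - 651} - \frac{2561}{-724} = \frac{4579}{-164 - 651} - - \frac{2561}{724} = \frac{4579}{-815} + \frac{2561}{724} = 4579 \left(- \frac{1}{815}\right) + \frac{2561}{724} = - \frac{4579}{815} + \frac{2561}{724} = - \frac{1227981}{590060}$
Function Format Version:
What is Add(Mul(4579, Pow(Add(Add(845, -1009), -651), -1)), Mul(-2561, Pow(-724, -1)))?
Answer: Rational(-1227981, 590060) ≈ -2.0811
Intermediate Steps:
Add(Mul(4579, Pow(Add(Add(845, -1009), -651), -1)), Mul(-2561, Pow(-724, -1))) = Add(Mul(4579, Pow(Add(-164, -651), -1)), Mul(-2561, Rational(-1, 724))) = Add(Mul(4579, Pow(-815, -1)), Rational(2561, 724)) = Add(Mul(4579, Rational(-1, 815)), Rational(2561, 724)) = Add(Rational(-4579, 815), Rational(2561, 724)) = Rational(-1227981, 590060)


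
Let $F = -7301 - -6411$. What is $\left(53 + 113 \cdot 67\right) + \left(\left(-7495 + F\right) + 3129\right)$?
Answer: $2368$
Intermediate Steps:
$F = -890$ ($F = -7301 + 6411 = -890$)
$\left(53 + 113 \cdot 67\right) + \left(\left(-7495 + F\right) + 3129\right) = \left(53 + 113 \cdot 67\right) + \left(\left(-7495 - 890\right) + 3129\right) = \left(53 + 7571\right) + \left(-8385 + 3129\right) = 7624 - 5256 = 2368$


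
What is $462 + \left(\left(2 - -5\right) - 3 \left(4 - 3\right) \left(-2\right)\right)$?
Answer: $475$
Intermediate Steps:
$462 + \left(\left(2 - -5\right) - 3 \left(4 - 3\right) \left(-2\right)\right) = 462 + \left(\left(2 + 5\right) - 3 \cdot 1 \left(-2\right)\right) = 462 + \left(7 - -6\right) = 462 + \left(7 + 6\right) = 462 + 13 = 475$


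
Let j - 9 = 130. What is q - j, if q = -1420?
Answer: -1559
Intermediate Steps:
j = 139 (j = 9 + 130 = 139)
q - j = -1420 - 1*139 = -1420 - 139 = -1559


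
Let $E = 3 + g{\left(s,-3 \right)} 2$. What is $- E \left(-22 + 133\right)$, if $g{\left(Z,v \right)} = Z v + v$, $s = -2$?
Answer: $-999$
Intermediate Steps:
$g{\left(Z,v \right)} = v + Z v$
$E = 9$ ($E = 3 + - 3 \left(1 - 2\right) 2 = 3 + \left(-3\right) \left(-1\right) 2 = 3 + 3 \cdot 2 = 3 + 6 = 9$)
$- E \left(-22 + 133\right) = - 9 \left(-22 + 133\right) = - 9 \cdot 111 = \left(-1\right) 999 = -999$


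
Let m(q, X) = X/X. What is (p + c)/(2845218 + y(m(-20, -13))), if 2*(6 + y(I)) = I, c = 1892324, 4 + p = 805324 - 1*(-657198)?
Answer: 6709684/5690425 ≈ 1.1791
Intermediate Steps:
p = 1462518 (p = -4 + (805324 - 1*(-657198)) = -4 + (805324 + 657198) = -4 + 1462522 = 1462518)
m(q, X) = 1
y(I) = -6 + I/2
(p + c)/(2845218 + y(m(-20, -13))) = (1462518 + 1892324)/(2845218 + (-6 + (1/2)*1)) = 3354842/(2845218 + (-6 + 1/2)) = 3354842/(2845218 - 11/2) = 3354842/(5690425/2) = 3354842*(2/5690425) = 6709684/5690425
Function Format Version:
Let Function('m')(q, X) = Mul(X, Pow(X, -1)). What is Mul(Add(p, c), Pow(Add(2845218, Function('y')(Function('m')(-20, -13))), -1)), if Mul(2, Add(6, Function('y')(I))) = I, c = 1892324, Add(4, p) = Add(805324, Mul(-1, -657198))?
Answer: Rational(6709684, 5690425) ≈ 1.1791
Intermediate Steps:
p = 1462518 (p = Add(-4, Add(805324, Mul(-1, -657198))) = Add(-4, Add(805324, 657198)) = Add(-4, 1462522) = 1462518)
Function('m')(q, X) = 1
Function('y')(I) = Add(-6, Mul(Rational(1, 2), I))
Mul(Add(p, c), Pow(Add(2845218, Function('y')(Function('m')(-20, -13))), -1)) = Mul(Add(1462518, 1892324), Pow(Add(2845218, Add(-6, Mul(Rational(1, 2), 1))), -1)) = Mul(3354842, Pow(Add(2845218, Add(-6, Rational(1, 2))), -1)) = Mul(3354842, Pow(Add(2845218, Rational(-11, 2)), -1)) = Mul(3354842, Pow(Rational(5690425, 2), -1)) = Mul(3354842, Rational(2, 5690425)) = Rational(6709684, 5690425)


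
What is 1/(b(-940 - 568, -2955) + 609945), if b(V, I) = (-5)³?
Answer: 1/609820 ≈ 1.6398e-6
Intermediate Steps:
b(V, I) = -125
1/(b(-940 - 568, -2955) + 609945) = 1/(-125 + 609945) = 1/609820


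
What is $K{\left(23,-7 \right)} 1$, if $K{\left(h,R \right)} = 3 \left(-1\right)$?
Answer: $-3$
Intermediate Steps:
$K{\left(h,R \right)} = -3$
$K{\left(23,-7 \right)} 1 = \left(-3\right) 1 = -3$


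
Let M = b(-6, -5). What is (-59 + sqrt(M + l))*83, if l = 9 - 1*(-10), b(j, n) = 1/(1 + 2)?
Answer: -4897 + 83*sqrt(174)/3 ≈ -4532.1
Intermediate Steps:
b(j, n) = 1/3
l = 19 (l = 9 + 10 = 19)
M = 1/3 ≈ 0.33333
(-59 + sqrt(M + l))*83 = (-59 + sqrt(1/3 + 19))*83 = (-59 + sqrt(58/3))*83 = (-59 + sqrt(174)/3)*83 = -4897 + 83*sqrt(174)/3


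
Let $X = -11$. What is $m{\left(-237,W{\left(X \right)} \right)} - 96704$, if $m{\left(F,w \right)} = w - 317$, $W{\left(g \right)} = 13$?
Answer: $-97008$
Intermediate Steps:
$m{\left(F,w \right)} = -317 + w$
$m{\left(-237,W{\left(X \right)} \right)} - 96704 = \left(-317 + 13\right) - 96704 = -304 - 96704 = -97008$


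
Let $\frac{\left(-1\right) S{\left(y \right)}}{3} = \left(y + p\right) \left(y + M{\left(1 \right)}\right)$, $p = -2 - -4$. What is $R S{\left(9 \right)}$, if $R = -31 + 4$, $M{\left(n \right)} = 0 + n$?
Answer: $8910$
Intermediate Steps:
$M{\left(n \right)} = n$
$p = 2$ ($p = -2 + 4 = 2$)
$R = -27$
$S{\left(y \right)} = - 3 \left(1 + y\right) \left(2 + y\right)$ ($S{\left(y \right)} = - 3 \left(y + 2\right) \left(y + 1\right) = - 3 \left(2 + y\right) \left(1 + y\right) = - 3 \left(1 + y\right) \left(2 + y\right)$)
$R S{\left(9 \right)} = - 27 \left(-6 - 81 - 3 \cdot 9^{2}\right) = - 27 \left(-6 - 81 - 243\right) = \left(-27\right) \left(-330\right) = 8910$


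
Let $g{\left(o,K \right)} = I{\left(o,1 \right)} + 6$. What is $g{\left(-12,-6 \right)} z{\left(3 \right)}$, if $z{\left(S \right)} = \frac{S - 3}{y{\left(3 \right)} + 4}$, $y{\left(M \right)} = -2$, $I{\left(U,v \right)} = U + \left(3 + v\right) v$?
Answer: $0$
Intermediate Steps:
$I{\left(U,v \right)} = U + v \left(3 + v\right)$
$g{\left(o,K \right)} = 10 + o$ ($g{\left(o,K \right)} = \left(o + 1^{2} + 3 \cdot 1\right) + 6 = \left(o + 1 + 3\right) + 6 = \left(4 + o\right) + 6 = 10 + o$)
$z{\left(S \right)} = - \frac{3}{2} + \frac{S}{2}$ ($z{\left(S \right)} = \frac{S - 3}{-2 + 4} = \frac{-3 + S}{2} = \left(-3 + S\right) \frac{1}{2} = - \frac{3}{2} + \frac{S}{2}$)
$g{\left(-12,-6 \right)} z{\left(3 \right)} = \left(10 - 12\right) \left(- \frac{3}{2} + \frac{1}{2} \cdot 3\right) = - 2 \left(- \frac{3}{2} + \frac{3}{2}\right) = \left(-2\right) 0 = 0$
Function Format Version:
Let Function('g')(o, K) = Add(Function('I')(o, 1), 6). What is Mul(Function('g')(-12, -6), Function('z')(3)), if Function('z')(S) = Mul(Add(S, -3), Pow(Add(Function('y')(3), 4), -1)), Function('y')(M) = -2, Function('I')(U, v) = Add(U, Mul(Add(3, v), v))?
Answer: 0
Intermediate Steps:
Function('I')(U, v) = Add(U, Mul(v, Add(3, v)))
Function('g')(o, K) = Add(10, o) (Function('g')(o, K) = Add(Add(o, Pow(1, 2), Mul(3, 1)), 6) = Add(Add(o, 1, 3), 6) = Add(Add(4, o), 6) = Add(10, o))
Function('z')(S) = Add(Rational(-3, 2), Mul(Rational(1, 2), S)) (Function('z')(S) = Mul(Add(S, -3), Pow(Add(-2, 4), -1)) = Mul(Add(-3, S), Pow(2, -1)) = Mul(Add(-3, S), Rational(1, 2)) = Add(Rational(-3, 2), Mul(Rational(1, 2), S)))
Mul(Function('g')(-12, -6), Function('z')(3)) = Mul(Add(10, -12), Add(Rational(-3, 2), Mul(Rational(1, 2), 3))) = Mul(-2, Add(Rational(-3, 2), Rational(3, 2))) = Mul(-2, 0) = 0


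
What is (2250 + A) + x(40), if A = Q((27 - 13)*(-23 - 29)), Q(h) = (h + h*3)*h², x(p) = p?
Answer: -1543311118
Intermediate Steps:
Q(h) = 4*h³ (Q(h) = (h + 3*h)*h² = (4*h)*h² = 4*h³)
A = -1543313408 (A = 4*((27 - 13)*(-23 - 29))³ = 4*(14*(-52))³ = 4*(-728)³ = 4*(-385828352) = -1543313408)
(2250 + A) + x(40) = (2250 - 1543313408) + 40 = -1543311158 + 40 = -1543311118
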